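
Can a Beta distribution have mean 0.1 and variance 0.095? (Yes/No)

No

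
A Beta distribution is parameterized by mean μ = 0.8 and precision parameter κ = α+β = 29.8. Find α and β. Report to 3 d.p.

α = 23.840, β = 5.960

α = μκ = 0.8×29.8 = 23.840 and β = (1−μ)κ = 0.2×29.8 = 5.960.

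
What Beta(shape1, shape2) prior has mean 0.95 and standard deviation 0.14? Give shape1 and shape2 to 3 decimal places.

First σ² = 0.0196. Setting shape1 = μn, shape2 = (1−μ)n with n = shape1+shape2,
μ(1−μ)/(n+1) = 0.0196 ⇒ n+1 = 0.0475/0.0196 = 2.4235 ⇒ n = 1.4235.
Hence shape1 = 0.95×1.4235 = 1.352, shape2 = 0.05×1.4235 = 0.071.

shape1 = 1.352, shape2 = 0.071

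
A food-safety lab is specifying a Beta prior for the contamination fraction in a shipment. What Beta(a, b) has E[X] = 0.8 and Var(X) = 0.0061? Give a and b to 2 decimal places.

Let s = a+b. The Beta variance is μ(1−μ)/(s+1).
So s+1 = μ(1−μ)/σ² = (0.8×0.2)/0.0061 = 0.16/0.0061 = 26.2295, giving s = 25.2295.
Then a = μs = 0.8×25.2295 = 20.18 and b = (1−μ)s = 0.2×25.2295 = 5.05.

a = 20.18, b = 5.05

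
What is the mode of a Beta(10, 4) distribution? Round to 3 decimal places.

The density x^(α−1)(1−x)^(β−1) is maximised at (α−1)/(α+β−2) = 9/12 = 0.750.

0.750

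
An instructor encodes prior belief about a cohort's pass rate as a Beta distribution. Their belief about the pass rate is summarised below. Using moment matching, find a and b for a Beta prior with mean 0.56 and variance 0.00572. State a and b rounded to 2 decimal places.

By moment matching, a+b = μ(1−μ)/σ² − 1 = (0.56·0.44)/0.00572 − 1 = 43.0769 − 1 = 42.0769.
Since a/(a+b) = μ, a = 0.56·42.0769 = 23.56 and b = 0.44·42.0769 = 18.51.

a = 23.56, b = 18.51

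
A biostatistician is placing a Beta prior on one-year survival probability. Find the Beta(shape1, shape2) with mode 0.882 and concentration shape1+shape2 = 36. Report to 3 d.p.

For shape1,shape2>1 the mode is (shape1−1)/(shape1+shape2−2), so shape1 = mode·(κ−2)+1 = 0.882×34+1 = 30.988.
And shape2 = (1−mode)·(κ−2)+1 = 0.118×34+1 = 5.012.

shape1 = 30.988, shape2 = 5.012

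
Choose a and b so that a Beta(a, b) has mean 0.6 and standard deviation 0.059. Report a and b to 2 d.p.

a = 40.77, b = 27.18

σ² = 0.059² = 0.003481.
With s = a+b, Var = μ(1−μ)/(s+1), so s+1 = (0.6×0.4)/0.003481 = 68.9457 and s = 67.9457.
a = μs = 40.77, b = (1−μ)s = 27.18.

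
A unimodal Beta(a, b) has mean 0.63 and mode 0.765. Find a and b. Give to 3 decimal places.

With s = a+b: μ = a/s and mode = (a−1)/(s−2). Eliminating a = μs,
μs − 1 = m(s−2) ⇒ s(μ−m) = 1−2m ⇒ s = -0.530/-0.135 = 3.9259.
So a = μs = 2.473, b = (1−μ)s = 1.453.

a = 2.473, b = 1.453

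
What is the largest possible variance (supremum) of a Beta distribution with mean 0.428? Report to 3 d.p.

For fixed mean μ the Beta variance is μ(1−μ)/(α+β+1), increasing as α+β decreases.
Its least upper bound (not attained) is μ(1−μ) = 0.428·0.572 = 0.245.

0.245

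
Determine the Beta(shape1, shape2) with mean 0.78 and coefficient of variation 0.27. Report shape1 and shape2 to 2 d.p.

shape1 = 2.24, shape2 = 0.63

σ = CV·μ = 0.27×0.78 = 0.21060, so σ² = 0.044352.
s+1 = μ(1−μ)/σ² = 0.1716/0.044352 = 3.8690, so s = shape1+shape2 = 2.8690.
shape1 = μs = 2.24, shape2 = (1−μ)s = 0.63.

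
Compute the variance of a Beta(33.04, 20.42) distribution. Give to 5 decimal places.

0.00433

Var = αβ/[(α+β)²(α+β+1)] = (33.04×20.42)/(53.46²×54.46) = 674.6768/155645.133336 = 0.00433.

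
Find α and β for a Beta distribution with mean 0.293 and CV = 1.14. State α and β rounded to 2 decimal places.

α = 0.25, β = 0.61

Var = (CV·μ)² = (1.14×0.293)² = 0.111569.
α+β = μ(1−μ)/Var − 1 = 0.207151/0.111569 − 1 = 0.8567.
Thus α = 0.293·0.8567 = 0.25 and β = 0.707·0.8567 = 0.61.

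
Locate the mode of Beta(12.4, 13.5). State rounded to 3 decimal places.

0.477

With α,β > 1, mode = (α−1)/(α+β−2) = 11.4/23.9 = 0.477.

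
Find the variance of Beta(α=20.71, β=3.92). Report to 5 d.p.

0.00522

Var = αβ/[(α+β)²(α+β+1)] = (20.71×3.92)/(24.63²×25.63) = 81.1832/15548.103747 = 0.00522.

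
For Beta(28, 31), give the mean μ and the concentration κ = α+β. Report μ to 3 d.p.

κ = α+β = 28+31 = 59; μ = α/κ = 28/59 = 0.475.

μ = 0.475, κ = 59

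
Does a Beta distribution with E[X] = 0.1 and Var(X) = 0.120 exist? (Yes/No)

The Beta variance bound is σ² < μ(1−μ).
Here μ(1−μ) = 0.1×0.9 = 0.09, and 0.120 ≥ 0.09.

No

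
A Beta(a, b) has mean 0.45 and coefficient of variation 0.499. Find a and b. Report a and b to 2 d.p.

σ = CV·μ = 0.499×0.45 = 0.22455, so σ² = 0.050423.
s+1 = μ(1−μ)/σ² = 0.2475/0.050423 = 4.9085, so s = a+b = 3.9085.
a = μs = 1.76, b = (1−μ)s = 2.15.

a = 1.76, b = 2.15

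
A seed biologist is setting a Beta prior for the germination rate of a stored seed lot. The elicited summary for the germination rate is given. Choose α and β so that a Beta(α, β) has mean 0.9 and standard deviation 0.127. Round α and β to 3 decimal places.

α = 4.122, β = 0.458

Variance = 0.127² = 0.016129. The moment-matching identity α+β = μ(1−μ)/Var − 1 gives
α+β = 0.09/0.016129 − 1 = 4.5800, so α = μ·4.5800 = 4.122 and β = (1−μ)·4.5800 = 0.458.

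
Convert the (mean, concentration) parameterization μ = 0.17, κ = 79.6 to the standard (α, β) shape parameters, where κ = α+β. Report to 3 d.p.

Split κ in proportion μ : (1−μ): α = 0.17·79.6 = 13.532, β = 79.6 − 13.532 = 66.068.

α = 13.532, β = 66.068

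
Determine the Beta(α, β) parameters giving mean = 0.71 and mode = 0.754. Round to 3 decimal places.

α = 8.197, β = 3.348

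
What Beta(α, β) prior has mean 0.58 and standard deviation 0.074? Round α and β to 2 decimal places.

α = 25.22, β = 18.26

First σ² = 0.005476. Setting α = μn, β = (1−μ)n with n = α+β,
μ(1−μ)/(n+1) = 0.005476 ⇒ n+1 = 0.2436/0.005476 = 44.4850 ⇒ n = 43.4850.
Hence α = 0.58×43.4850 = 25.22, β = 0.42×43.4850 = 18.26.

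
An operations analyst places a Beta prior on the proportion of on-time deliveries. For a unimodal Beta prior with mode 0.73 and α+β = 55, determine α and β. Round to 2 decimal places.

α = 39.69, β = 15.31

Since the density peak of Beta(α,β) is at (α−1)/(α+β−2),
α = 1 + 0.73(55−2) = 39.69 and β = 55 − 39.69 = 15.31.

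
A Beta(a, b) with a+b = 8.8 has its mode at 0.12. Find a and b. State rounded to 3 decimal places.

For a,b>1 the mode is (a−1)/(a+b−2), so a = mode·(κ−2)+1 = 0.12×6.8+1 = 1.816.
And b = (1−mode)·(κ−2)+1 = 0.88×6.8+1 = 6.984.

a = 1.816, b = 6.984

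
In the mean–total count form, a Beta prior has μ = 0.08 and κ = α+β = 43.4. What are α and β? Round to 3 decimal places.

α = 3.472, β = 39.928

α = μκ = 0.08×43.4 = 3.472 and β = (1−μ)κ = 0.92×43.4 = 39.928.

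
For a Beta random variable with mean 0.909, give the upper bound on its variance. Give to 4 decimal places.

0.0827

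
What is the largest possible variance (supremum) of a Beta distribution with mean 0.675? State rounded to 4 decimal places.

0.2194

Var = μ(1−μ)/(α+β+1), which approaches μ(1−μ) as α+β → 0.
So the supremum is μ(1−μ) = 0.675×0.325 = 0.2194.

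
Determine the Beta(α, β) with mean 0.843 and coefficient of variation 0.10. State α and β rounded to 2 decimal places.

Var = (CV·μ)² = (0.10×0.843)² = 0.007106.
α+β = μ(1−μ)/Var − 1 = 0.132351/0.007106 − 1 = 17.6240.
Thus α = 0.843·17.6240 = 14.86 and β = 0.157·17.6240 = 2.77.

α = 14.86, β = 2.77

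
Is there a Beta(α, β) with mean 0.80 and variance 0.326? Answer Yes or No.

The Beta variance bound is σ² < μ(1−μ).
Here μ(1−μ) = 0.80×0.20 = 0.1600, and 0.326 ≥ 0.1600.

No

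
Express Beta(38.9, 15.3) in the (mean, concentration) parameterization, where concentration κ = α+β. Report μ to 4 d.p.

μ = 0.7177, κ = 54.2

κ = α+β = 38.9+15.3 = 54.2; μ = α/κ = 38.9/54.2 = 0.7177.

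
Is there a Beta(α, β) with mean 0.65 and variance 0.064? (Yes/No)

Yes

A Beta with mean μ has variance μ(1−μ)/(α+β+1) < μ(1−μ).
Here μ(1−μ) = 0.65×0.35 = 0.2275, and 0.064 < 0.2275.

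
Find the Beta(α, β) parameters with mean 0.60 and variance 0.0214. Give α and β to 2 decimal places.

α = 6.13, β = 4.09

Write ν = α+β; then α = μν and Var = μ(1−μ)/(ν+1).
ν = μ(1−μ)/Var − 1 = 0.2400/0.0214 − 1 = 10.2150.
α = 0.60·10.2150 = 6.13, β = 0.40·10.2150 = 4.09.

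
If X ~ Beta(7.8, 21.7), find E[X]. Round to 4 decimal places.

The Beta mean is α/(α+β) = 7.8/(7.8+21.7) = 0.2644.

0.2644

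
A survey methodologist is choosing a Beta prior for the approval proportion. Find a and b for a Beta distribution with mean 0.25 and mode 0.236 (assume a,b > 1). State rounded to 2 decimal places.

Let s = a+b. Mean gives a = μs = 0.25s; mode gives (a−1)/(s−2) = 0.236.
Substituting: 0.25s − 1 = 0.236(s−2) = 0.236s − 0.472, so 0.014s = 0.528 and s = 37.7143.
Then a = 0.25×37.7143 = 9.43 and b = s−a = 28.29.

a = 9.43, b = 28.29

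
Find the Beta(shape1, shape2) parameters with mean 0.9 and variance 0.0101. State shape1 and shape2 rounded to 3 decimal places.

shape1 = 7.120, shape2 = 0.791

Write ν = shape1+shape2; then shape1 = μν and Var = μ(1−μ)/(ν+1).
ν = μ(1−μ)/Var − 1 = 0.09/0.0101 − 1 = 7.9109.
shape1 = 0.9·7.9109 = 7.120, shape2 = 0.1·7.9109 = 0.791.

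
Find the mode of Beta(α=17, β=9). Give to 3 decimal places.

0.667

With α,β > 1, mode = (α−1)/(α+β−2) = 16/24 = 0.667.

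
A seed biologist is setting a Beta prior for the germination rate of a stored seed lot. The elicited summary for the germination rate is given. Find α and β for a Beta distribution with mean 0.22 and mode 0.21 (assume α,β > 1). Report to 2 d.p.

α = 12.76, β = 45.24

With s = α+β: μ = α/s and mode = (α−1)/(s−2). Eliminating α = μs,
μs − 1 = m(s−2) ⇒ s(μ−m) = 1−2m ⇒ s = 0.58/0.01 = 58.0000.
So α = μs = 12.76, β = (1−μ)s = 45.24.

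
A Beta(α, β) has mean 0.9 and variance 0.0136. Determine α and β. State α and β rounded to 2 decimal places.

By moment matching, α+β = μ(1−μ)/σ² − 1 = (0.9·0.1)/0.0136 − 1 = 6.6176 − 1 = 5.6176.
Since α/(α+β) = μ, α = 0.9·5.6176 = 5.06 and β = 0.1·5.6176 = 0.56.

α = 5.06, β = 0.56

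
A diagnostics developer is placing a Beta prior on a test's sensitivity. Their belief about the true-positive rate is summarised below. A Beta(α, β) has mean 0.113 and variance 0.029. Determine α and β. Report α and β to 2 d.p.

Let s = α+β. The Beta variance is μ(1−μ)/(s+1).
So s+1 = μ(1−μ)/σ² = (0.113×0.887)/0.029 = 0.100231/0.029 = 3.4562, giving s = 2.4562.
Then α = μs = 0.113×2.4562 = 0.28 and β = (1−μ)s = 0.887×2.4562 = 2.18.

α = 0.28, β = 2.18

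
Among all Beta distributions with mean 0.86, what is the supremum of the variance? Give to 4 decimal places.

Var = μ(1−μ)/(α+β+1), which approaches μ(1−μ) as α+β → 0.
So the supremum is μ(1−μ) = 0.86×0.14 = 0.1204.

0.1204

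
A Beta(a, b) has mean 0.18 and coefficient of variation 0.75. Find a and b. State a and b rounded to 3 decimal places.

a = 1.278, b = 5.821

Var = (CV·μ)² = (0.75×0.18)² = 0.018225.
a+b = μ(1−μ)/Var − 1 = 0.1476/0.018225 − 1 = 7.0988.
Thus a = 0.18·7.0988 = 1.278 and b = 0.82·7.0988 = 5.821.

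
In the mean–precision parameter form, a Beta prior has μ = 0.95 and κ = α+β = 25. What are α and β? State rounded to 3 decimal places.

α = 23.750, β = 1.250

Split κ in proportion μ : (1−μ): α = 0.95·25 = 23.750, β = 25 − 23.750 = 1.250.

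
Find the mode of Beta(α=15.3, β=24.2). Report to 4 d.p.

With α,β > 1, mode = (α−1)/(α+β−2) = 14.3/37.5 = 0.3813.

0.3813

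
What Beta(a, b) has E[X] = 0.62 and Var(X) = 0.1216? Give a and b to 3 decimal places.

a = 0.581, b = 0.356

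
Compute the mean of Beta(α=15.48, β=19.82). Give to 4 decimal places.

The Beta mean is α/(α+β) = 15.48/(15.48+19.82) = 0.4385.

0.4385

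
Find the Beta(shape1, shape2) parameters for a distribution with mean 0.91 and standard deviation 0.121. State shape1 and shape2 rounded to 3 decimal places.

shape1 = 4.180, shape2 = 0.413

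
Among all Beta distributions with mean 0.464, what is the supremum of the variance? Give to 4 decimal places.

0.2487

For fixed mean μ the Beta variance is μ(1−μ)/(α+β+1), increasing as α+β decreases.
Its least upper bound (not attained) is μ(1−μ) = 0.464·0.536 = 0.2487.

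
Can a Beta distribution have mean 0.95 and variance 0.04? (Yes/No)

Yes

A Beta with mean μ has variance μ(1−μ)/(α+β+1) < μ(1−μ).
Here μ(1−μ) = 0.95×0.05 = 0.0475, and 0.04 < 0.0475.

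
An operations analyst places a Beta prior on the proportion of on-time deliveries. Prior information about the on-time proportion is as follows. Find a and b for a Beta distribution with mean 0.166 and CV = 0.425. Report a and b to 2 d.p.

a = 4.45, b = 22.36

Var = (CV·μ)² = (0.425×0.166)² = 0.004977.
a+b = μ(1−μ)/Var − 1 = 0.138444/0.004977 − 1 = 26.8151.
Thus a = 0.166·26.8151 = 4.45 and b = 0.834·26.8151 = 22.36.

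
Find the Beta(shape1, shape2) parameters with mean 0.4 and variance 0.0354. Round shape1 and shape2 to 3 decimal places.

By moment matching, shape1+shape2 = μ(1−μ)/σ² − 1 = (0.4·0.6)/0.0354 − 1 = 6.7797 − 1 = 5.7797.
Since shape1/(shape1+shape2) = μ, shape1 = 0.4·5.7797 = 2.312 and shape2 = 0.6·5.7797 = 3.468.

shape1 = 2.312, shape2 = 3.468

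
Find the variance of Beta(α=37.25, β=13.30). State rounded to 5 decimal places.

Var = αβ/[(α+β)²(α+β+1)] = (37.25×13.30)/(50.55²×51.55) = 495.4250/131725.843875 = 0.00376.

0.00376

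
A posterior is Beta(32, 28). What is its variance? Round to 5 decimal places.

α+β = 60 and αβ = 896, so Var = αβ/[(α+β)²(α+β+1)] = 896/219600 = 0.00408.

0.00408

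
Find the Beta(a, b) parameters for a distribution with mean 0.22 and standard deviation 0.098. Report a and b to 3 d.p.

a = 3.711, b = 13.157

First σ² = 0.009604. Setting a = μn, b = (1−μ)n with n = a+b,
μ(1−μ)/(n+1) = 0.009604 ⇒ n+1 = 0.1716/0.009604 = 17.8676 ⇒ n = 16.8676.
Hence a = 0.22×16.8676 = 3.711, b = 0.78×16.8676 = 13.157.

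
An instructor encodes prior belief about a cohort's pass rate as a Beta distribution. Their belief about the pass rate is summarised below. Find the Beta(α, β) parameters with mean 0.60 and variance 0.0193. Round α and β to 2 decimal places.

α = 6.86, β = 4.57

Let s = α+β. The Beta variance is μ(1−μ)/(s+1).
So s+1 = μ(1−μ)/σ² = (0.60×0.40)/0.0193 = 0.2400/0.0193 = 12.4352, giving s = 11.4352.
Then α = μs = 0.60×11.4352 = 6.86 and β = (1−μ)s = 0.40×11.4352 = 4.57.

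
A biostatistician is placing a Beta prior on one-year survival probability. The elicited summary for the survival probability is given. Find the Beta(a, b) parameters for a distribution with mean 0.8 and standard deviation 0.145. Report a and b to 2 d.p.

a = 5.29, b = 1.32

First σ² = 0.021025. Setting a = μn, b = (1−μ)n with n = a+b,
μ(1−μ)/(n+1) = 0.021025 ⇒ n+1 = 0.16/0.021025 = 7.6100 ⇒ n = 6.6100.
Hence a = 0.8×6.6100 = 5.29, b = 0.2×6.6100 = 1.32.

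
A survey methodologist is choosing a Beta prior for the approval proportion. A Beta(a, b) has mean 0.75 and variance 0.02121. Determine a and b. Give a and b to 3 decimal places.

By moment matching, a+b = μ(1−μ)/σ² − 1 = (0.75·0.25)/0.02121 − 1 = 8.8402 − 1 = 7.8402.
Since a/(a+b) = μ, a = 0.75·7.8402 = 5.880 and b = 0.25·7.8402 = 1.960.

a = 5.880, b = 1.960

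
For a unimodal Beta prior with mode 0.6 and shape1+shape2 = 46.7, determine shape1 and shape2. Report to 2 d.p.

shape1 = 27.82, shape2 = 18.88

For shape1,shape2>1 the mode is (shape1−1)/(shape1+shape2−2), so shape1 = mode·(κ−2)+1 = 0.6×44.7+1 = 27.82.
And shape2 = (1−mode)·(κ−2)+1 = 0.4×44.7+1 = 18.88.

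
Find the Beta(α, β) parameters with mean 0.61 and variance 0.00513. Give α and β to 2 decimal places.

α = 27.68, β = 17.70

By moment matching, α+β = μ(1−μ)/σ² − 1 = (0.61·0.39)/0.00513 − 1 = 46.3743 − 1 = 45.3743.
Since α/(α+β) = μ, α = 0.61·45.3743 = 27.68 and β = 0.39·45.3743 = 17.70.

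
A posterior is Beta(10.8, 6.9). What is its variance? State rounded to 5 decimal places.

0.01272

Var = αβ/[(α+β)²(α+β+1)] = (10.8×6.9)/(17.7²×18.7) = 74.52/5858.523 = 0.01272.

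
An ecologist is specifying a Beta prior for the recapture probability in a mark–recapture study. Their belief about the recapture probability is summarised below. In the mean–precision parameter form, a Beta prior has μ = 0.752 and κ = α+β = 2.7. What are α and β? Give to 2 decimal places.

α = μκ = 0.752×2.7 = 2.03 and β = (1−μ)κ = 0.248×2.7 = 0.67.

α = 2.03, β = 0.67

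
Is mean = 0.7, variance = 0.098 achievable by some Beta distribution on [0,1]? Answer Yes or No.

A Beta with mean μ has variance μ(1−μ)/(α+β+1) < μ(1−μ).
Here μ(1−μ) = 0.7×0.3 = 0.21, and 0.098 < 0.21.

Yes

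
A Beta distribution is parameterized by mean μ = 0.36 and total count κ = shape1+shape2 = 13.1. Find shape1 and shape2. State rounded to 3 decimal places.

shape1 = μκ = 0.36×13.1 = 4.716 and shape2 = (1−μ)κ = 0.64×13.1 = 8.384.

shape1 = 4.716, shape2 = 8.384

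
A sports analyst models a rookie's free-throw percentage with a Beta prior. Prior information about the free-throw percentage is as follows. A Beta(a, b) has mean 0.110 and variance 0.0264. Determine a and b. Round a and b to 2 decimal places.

a = 0.30, b = 2.41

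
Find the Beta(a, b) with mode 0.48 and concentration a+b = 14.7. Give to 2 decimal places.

For a,b>1 the mode is (a−1)/(a+b−2), so a = mode·(κ−2)+1 = 0.48×12.7+1 = 7.10.
And b = (1−mode)·(κ−2)+1 = 0.52×12.7+1 = 7.60.

a = 7.10, b = 7.60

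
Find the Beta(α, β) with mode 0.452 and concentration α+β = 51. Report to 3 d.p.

Mode = (α−1)/(κ−2) with κ = α+β, so α−1 = 0.452·49 = 22.148.
α = 23.148; β = κ − α = 27.852.

α = 23.148, β = 27.852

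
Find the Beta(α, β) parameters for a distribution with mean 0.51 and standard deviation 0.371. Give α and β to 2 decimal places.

α = 0.42, β = 0.40

Variance = 0.371² = 0.137641. The moment-matching identity α+β = μ(1−μ)/Var − 1 gives
α+β = 0.2499/0.137641 − 1 = 0.8156, so α = μ·0.8156 = 0.42 and β = (1−μ)·0.8156 = 0.40.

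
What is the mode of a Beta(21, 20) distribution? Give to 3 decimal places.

The density x^(α−1)(1−x)^(β−1) is maximised at (α−1)/(α+β−2) = 20/39 = 0.513.

0.513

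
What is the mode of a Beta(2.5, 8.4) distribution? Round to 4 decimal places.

With α,β > 1, mode = (α−1)/(α+β−2) = 1.5/8.9 = 0.1685.

0.1685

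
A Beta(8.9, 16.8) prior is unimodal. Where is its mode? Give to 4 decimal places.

With α,β > 1, mode = (α−1)/(α+β−2) = 7.9/23.7 = 0.3333.

0.3333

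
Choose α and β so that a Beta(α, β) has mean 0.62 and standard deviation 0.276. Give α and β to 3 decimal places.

Variance = 0.276² = 0.076176. The moment-matching identity α+β = μ(1−μ)/Var − 1 gives
α+β = 0.2356/0.076176 − 1 = 2.0928, so α = μ·2.0928 = 1.298 and β = (1−μ)·2.0928 = 0.795.

α = 1.298, β = 0.795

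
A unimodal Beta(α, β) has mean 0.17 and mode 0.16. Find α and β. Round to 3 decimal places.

Let s = α+β. Mean gives α = μs = 0.17s; mode gives (α−1)/(s−2) = 0.16.
Substituting: 0.17s − 1 = 0.16(s−2) = 0.16s − 0.32, so 0.01s = 0.68 and s = 68.0000.
Then α = 0.17×68.0000 = 11.560 and β = s−α = 56.440.

α = 11.560, β = 56.440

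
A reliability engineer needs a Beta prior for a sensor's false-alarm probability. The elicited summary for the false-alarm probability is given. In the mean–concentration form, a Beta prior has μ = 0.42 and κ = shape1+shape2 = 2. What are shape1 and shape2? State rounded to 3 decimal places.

shape1 = μκ = 0.42×2 = 0.840 and shape2 = (1−μ)κ = 0.58×2 = 1.160.

shape1 = 0.840, shape2 = 1.160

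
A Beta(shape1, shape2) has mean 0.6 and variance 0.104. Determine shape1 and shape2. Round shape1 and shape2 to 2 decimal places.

By moment matching, shape1+shape2 = μ(1−μ)/σ² − 1 = (0.6·0.4)/0.104 − 1 = 2.3077 − 1 = 1.3077.
Since shape1/(shape1+shape2) = μ, shape1 = 0.6·1.3077 = 0.78 and shape2 = 0.4·1.3077 = 0.52.

shape1 = 0.78, shape2 = 0.52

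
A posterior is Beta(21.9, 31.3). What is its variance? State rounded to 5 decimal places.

α+β = 53.2 and αβ = 685.47, so Var = αβ/[(α+β)²(α+β+1)] = 685.47/153399.008 = 0.00447.

0.00447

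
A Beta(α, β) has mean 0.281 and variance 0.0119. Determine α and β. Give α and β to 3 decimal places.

α = 4.490, β = 11.488

Write ν = α+β; then α = μν and Var = μ(1−μ)/(ν+1).
ν = μ(1−μ)/Var − 1 = 0.202039/0.0119 − 1 = 15.9781.
α = 0.281·15.9781 = 4.490, β = 0.719·15.9781 = 11.488.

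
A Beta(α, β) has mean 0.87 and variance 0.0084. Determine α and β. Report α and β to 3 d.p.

Write ν = α+β; then α = μν and Var = μ(1−μ)/(ν+1).
ν = μ(1−μ)/Var − 1 = 0.1131/0.0084 − 1 = 12.4643.
α = 0.87·12.4643 = 10.844, β = 0.13·12.4643 = 1.620.

α = 10.844, β = 1.620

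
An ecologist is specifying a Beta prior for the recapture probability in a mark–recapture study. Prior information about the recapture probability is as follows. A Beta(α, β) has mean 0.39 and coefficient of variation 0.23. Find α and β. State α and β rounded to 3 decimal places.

Var = (CV·μ)² = (0.23×0.39)² = 0.008046.
α+β = μ(1−μ)/Var − 1 = 0.2379/0.008046 − 1 = 28.5672.
Thus α = 0.39·28.5672 = 11.141 and β = 0.61·28.5672 = 17.426.

α = 11.141, β = 17.426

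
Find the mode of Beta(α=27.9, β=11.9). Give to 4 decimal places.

0.7116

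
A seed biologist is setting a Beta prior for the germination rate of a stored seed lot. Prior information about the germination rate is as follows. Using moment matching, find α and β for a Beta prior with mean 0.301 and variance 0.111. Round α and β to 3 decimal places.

By moment matching, α+β = μ(1−μ)/σ² − 1 = (0.301·0.699)/0.111 − 1 = 1.8955 − 1 = 0.8955.
Since α/(α+β) = μ, α = 0.301·0.8955 = 0.270 and β = 0.699·0.8955 = 0.626.

α = 0.270, β = 0.626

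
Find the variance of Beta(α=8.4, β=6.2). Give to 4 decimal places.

0.0157

μ = 8.4/14.6 = 0.575342; Var = μ(1−μ)/(α+β+1) = 0.2443235/15.6 = 0.0157.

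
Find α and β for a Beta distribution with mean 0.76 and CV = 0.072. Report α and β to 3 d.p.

α = 45.536, β = 14.380

Var = (CV·μ)² = (0.072×0.76)² = 0.002994.
α+β = μ(1−μ)/Var − 1 = 0.1824/0.002994 − 1 = 59.9162.
Thus α = 0.76·59.9162 = 45.536 and β = 0.24·59.9162 = 14.380.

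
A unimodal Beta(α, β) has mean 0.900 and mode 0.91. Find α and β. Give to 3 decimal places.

Let s = α+β. Mean gives α = μs = 0.900s; mode gives (α−1)/(s−2) = 0.91.
Substituting: 0.900s − 1 = 0.91(s−2) = 0.91s − 1.82, so -0.010s = -0.82 and s = 82.0000.
Then α = 0.900×82.0000 = 73.800 and β = s−α = 8.200.

α = 73.800, β = 8.200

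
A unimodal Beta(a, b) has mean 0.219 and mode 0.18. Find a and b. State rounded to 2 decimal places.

a = 3.59, b = 12.82

Let s = a+b. Mean gives a = μs = 0.219s; mode gives (a−1)/(s−2) = 0.18.
Substituting: 0.219s − 1 = 0.18(s−2) = 0.18s − 0.36, so 0.039s = 0.64 and s = 16.4103.
Then a = 0.219×16.4103 = 3.59 and b = s−a = 12.82.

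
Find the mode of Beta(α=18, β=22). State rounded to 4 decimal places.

0.4474

With α,β > 1, mode = (α−1)/(α+β−2) = 17/38 = 0.4474.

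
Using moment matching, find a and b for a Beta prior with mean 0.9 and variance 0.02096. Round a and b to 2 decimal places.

Write ν = a+b; then a = μν and Var = μ(1−μ)/(ν+1).
ν = μ(1−μ)/Var − 1 = 0.09/0.02096 − 1 = 3.2939.
a = 0.9·3.2939 = 2.96, b = 0.1·3.2939 = 0.33.

a = 2.96, b = 0.33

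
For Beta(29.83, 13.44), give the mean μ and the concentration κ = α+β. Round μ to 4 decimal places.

μ = 0.6894, κ = 43.27

κ = α+β = 29.83+13.44 = 43.27; μ = α/κ = 29.83/43.27 = 0.6894.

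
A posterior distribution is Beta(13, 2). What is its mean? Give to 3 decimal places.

0.867

The Beta mean is α/(α+β) = 13/(13+2) = 0.867.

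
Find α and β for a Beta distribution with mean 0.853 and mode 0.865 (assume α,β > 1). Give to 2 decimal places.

α = 51.89, β = 8.94

With s = α+β: μ = α/s and mode = (α−1)/(s−2). Eliminating α = μs,
μs − 1 = m(s−2) ⇒ s(μ−m) = 1−2m ⇒ s = -0.730/-0.012 = 60.8333.
So α = μs = 51.89, β = (1−μ)s = 8.94.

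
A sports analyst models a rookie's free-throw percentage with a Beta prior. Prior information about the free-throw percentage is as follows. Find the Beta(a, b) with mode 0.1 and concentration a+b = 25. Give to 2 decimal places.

a = 3.30, b = 21.70

Mode = (a−1)/(κ−2) with κ = a+b, so a−1 = 0.1·23 = 2.30.
a = 3.30; b = κ − a = 21.70.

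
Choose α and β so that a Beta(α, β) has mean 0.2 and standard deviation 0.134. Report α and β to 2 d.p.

σ² = 0.134² = 0.017956.
With s = α+β, Var = μ(1−μ)/(s+1), so s+1 = (0.2×0.8)/0.017956 = 8.9107 and s = 7.9107.
α = μs = 1.58, β = (1−μ)s = 6.33.

α = 1.58, β = 6.33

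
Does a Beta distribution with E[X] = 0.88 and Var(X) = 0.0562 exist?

For any Beta, Var(X) < E[X]·(1−E[X]).
Here μ(1−μ) = 0.88×0.12 = 0.1056, and 0.0562 < 0.1056.

Yes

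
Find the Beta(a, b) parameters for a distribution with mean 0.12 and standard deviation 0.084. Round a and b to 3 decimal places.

a = 1.676, b = 12.290

σ² = 0.084² = 0.007056.
With s = a+b, Var = μ(1−μ)/(s+1), so s+1 = (0.12×0.88)/0.007056 = 14.9660 and s = 13.9660.
a = μs = 1.676, b = (1−μ)s = 12.290.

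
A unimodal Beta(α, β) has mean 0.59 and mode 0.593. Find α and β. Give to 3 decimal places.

α = 36.580, β = 25.420

Let s = α+β. Mean gives α = μs = 0.59s; mode gives (α−1)/(s−2) = 0.593.
Substituting: 0.59s − 1 = 0.593(s−2) = 0.593s − 1.186, so -0.003s = -0.186 and s = 62.0000.
Then α = 0.59×62.0000 = 36.580 and β = s−α = 25.420.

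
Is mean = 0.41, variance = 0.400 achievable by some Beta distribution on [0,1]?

A Beta with mean μ has variance μ(1−μ)/(α+β+1) < μ(1−μ).
Here μ(1−μ) = 0.41×0.59 = 0.2419, and 0.400 ≥ 0.2419.

No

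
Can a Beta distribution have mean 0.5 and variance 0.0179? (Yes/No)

For any Beta, Var(X) < E[X]·(1−E[X]).
Here μ(1−μ) = 0.5×0.5 = 0.25, and 0.0179 < 0.25.

Yes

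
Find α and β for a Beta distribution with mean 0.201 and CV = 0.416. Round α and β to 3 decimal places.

α = 4.416, β = 17.554

σ = CV·μ = 0.416×0.201 = 0.08362, so σ² = 0.006992.
s+1 = μ(1−μ)/σ² = 0.160599/0.006992 = 22.9702, so s = α+β = 21.9702.
α = μs = 4.416, β = (1−μ)s = 17.554.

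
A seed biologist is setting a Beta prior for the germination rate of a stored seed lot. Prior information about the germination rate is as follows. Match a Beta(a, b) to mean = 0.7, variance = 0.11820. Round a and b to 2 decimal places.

By moment matching, a+b = μ(1−μ)/σ² − 1 = (0.7·0.3)/0.11820 − 1 = 1.7766 − 1 = 0.7766.
Since a/(a+b) = μ, a = 0.7·0.7766 = 0.54 and b = 0.3·0.7766 = 0.23.

a = 0.54, b = 0.23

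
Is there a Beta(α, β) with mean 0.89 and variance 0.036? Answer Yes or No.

Yes

A Beta with mean μ has variance μ(1−μ)/(α+β+1) < μ(1−μ).
Here μ(1−μ) = 0.89×0.11 = 0.0979, and 0.036 < 0.0979.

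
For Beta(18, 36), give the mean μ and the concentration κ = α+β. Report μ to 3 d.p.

κ = α+β = 18+36 = 54; μ = α/κ = 18/54 = 0.333.

μ = 0.333, κ = 54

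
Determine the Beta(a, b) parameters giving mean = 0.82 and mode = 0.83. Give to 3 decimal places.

a = 54.120, b = 11.880

With s = a+b: μ = a/s and mode = (a−1)/(s−2). Eliminating a = μs,
μs − 1 = m(s−2) ⇒ s(μ−m) = 1−2m ⇒ s = -0.66/-0.01 = 66.0000.
So a = μs = 54.120, b = (1−μ)s = 11.880.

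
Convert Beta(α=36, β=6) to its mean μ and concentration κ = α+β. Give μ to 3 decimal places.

μ = 0.857, κ = 42

κ = α+β = 36+6 = 42; μ = α/κ = 36/42 = 0.857.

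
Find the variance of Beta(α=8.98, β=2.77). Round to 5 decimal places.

μ = 8.98/11.75 = 0.764255; Var = μ(1−μ)/(α+β+1) = 0.1801691/12.75 = 0.01413.

0.01413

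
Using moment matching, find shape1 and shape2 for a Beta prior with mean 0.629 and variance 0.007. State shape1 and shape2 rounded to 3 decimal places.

Let s = shape1+shape2. The Beta variance is μ(1−μ)/(s+1).
So s+1 = μ(1−μ)/σ² = (0.629×0.371)/0.007 = 0.233359/0.007 = 33.3370, giving s = 32.3370.
Then shape1 = μs = 0.629×32.3370 = 20.340 and shape2 = (1−μ)s = 0.371×32.3370 = 11.997.

shape1 = 20.340, shape2 = 11.997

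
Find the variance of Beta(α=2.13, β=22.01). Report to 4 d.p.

0.0032

Var = αβ/[(α+β)²(α+β+1)] = (2.13×22.01)/(24.14²×25.14) = 46.8813/14650.073544 = 0.0032.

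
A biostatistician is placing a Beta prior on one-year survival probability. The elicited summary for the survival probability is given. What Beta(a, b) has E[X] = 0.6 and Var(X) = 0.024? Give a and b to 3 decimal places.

By moment matching, a+b = μ(1−μ)/σ² − 1 = (0.6·0.4)/0.024 − 1 = 10.0000 − 1 = 9.0000.
Since a/(a+b) = μ, a = 0.6·9.0000 = 5.400 and b = 0.4·9.0000 = 3.600.

a = 5.400, b = 3.600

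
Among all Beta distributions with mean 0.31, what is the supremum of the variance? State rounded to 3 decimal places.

0.214

Var = μ(1−μ)/(α+β+1), which approaches μ(1−μ) as α+β → 0.
So the supremum is μ(1−μ) = 0.31×0.69 = 0.214.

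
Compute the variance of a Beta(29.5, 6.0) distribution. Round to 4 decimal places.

0.0038

Var = αβ/[(α+β)²(α+β+1)] = (29.5×6.0)/(35.5²×36.5) = 177.00/45999.125 = 0.0038.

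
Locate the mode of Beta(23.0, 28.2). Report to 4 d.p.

0.4472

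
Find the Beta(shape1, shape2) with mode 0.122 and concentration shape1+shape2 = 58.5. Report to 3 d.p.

shape1 = 7.893, shape2 = 50.607

For shape1,shape2>1 the mode is (shape1−1)/(shape1+shape2−2), so shape1 = mode·(κ−2)+1 = 0.122×56.5+1 = 7.893.
And shape2 = (1−mode)·(κ−2)+1 = 0.878×56.5+1 = 50.607.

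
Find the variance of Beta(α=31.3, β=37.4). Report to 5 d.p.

0.00356

μ = 31.3/68.7 = 0.455604; Var = μ(1−μ)/(α+β+1) = 0.2480290/69.7 = 0.00356.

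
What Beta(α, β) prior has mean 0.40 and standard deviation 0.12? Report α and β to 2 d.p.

α = 6.27, β = 9.40

First σ² = 0.0144. Setting α = μn, β = (1−μ)n with n = α+β,
μ(1−μ)/(n+1) = 0.0144 ⇒ n+1 = 0.2400/0.0144 = 16.6667 ⇒ n = 15.6667.
Hence α = 0.40×15.6667 = 6.27, β = 0.60×15.6667 = 9.40.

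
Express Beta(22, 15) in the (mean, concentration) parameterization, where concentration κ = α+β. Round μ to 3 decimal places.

μ = 0.595, κ = 37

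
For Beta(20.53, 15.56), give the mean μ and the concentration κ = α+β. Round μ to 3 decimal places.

κ = α+β = 20.53+15.56 = 36.09; μ = α/κ = 20.53/36.09 = 0.569.

μ = 0.569, κ = 36.09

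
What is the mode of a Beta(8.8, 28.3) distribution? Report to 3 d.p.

With α,β > 1, mode = (α−1)/(α+β−2) = 7.8/35.1 = 0.222.

0.222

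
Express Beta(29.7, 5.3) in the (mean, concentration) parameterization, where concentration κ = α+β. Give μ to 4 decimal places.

μ = 0.8486, κ = 35.0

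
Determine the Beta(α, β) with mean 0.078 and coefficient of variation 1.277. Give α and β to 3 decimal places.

σ = CV·μ = 1.277×0.078 = 0.09961, so σ² = 0.009921.
s+1 = μ(1−μ)/σ² = 0.071916/0.009921 = 7.2486, so s = α+β = 6.2486.
α = μs = 0.487, β = (1−μ)s = 5.761.

α = 0.487, β = 5.761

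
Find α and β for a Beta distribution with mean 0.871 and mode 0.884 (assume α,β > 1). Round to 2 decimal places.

Let s = α+β. Mean gives α = μs = 0.871s; mode gives (α−1)/(s−2) = 0.884.
Substituting: 0.871s − 1 = 0.884(s−2) = 0.884s − 1.768, so -0.013s = -0.768 and s = 59.0769.
Then α = 0.871×59.0769 = 51.46 and β = s−α = 7.62.

α = 51.46, β = 7.62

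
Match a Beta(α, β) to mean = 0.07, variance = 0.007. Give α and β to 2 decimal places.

Let s = α+β. The Beta variance is μ(1−μ)/(s+1).
So s+1 = μ(1−μ)/σ² = (0.07×0.93)/0.007 = 0.0651/0.007 = 9.3000, giving s = 8.3000.
Then α = μs = 0.07×8.3000 = 0.58 and β = (1−μ)s = 0.93×8.3000 = 7.72.

α = 0.58, β = 7.72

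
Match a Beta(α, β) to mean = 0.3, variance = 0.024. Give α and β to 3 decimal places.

α = 2.325, β = 5.425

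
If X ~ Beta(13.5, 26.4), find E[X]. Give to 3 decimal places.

0.338

E[X] = α/(α+β) = 13.5/39.9 = 0.338.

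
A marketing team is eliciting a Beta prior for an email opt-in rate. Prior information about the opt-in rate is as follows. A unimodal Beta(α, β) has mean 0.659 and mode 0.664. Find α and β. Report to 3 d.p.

Let s = α+β. Mean gives α = μs = 0.659s; mode gives (α−1)/(s−2) = 0.664.
Substituting: 0.659s − 1 = 0.664(s−2) = 0.664s − 1.328, so -0.005s = -0.328 and s = 65.6000.
Then α = 0.659×65.6000 = 43.230 and β = s−α = 22.370.

α = 43.230, β = 22.370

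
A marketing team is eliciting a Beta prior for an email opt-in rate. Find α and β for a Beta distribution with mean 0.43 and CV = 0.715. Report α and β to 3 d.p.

α = 0.685, β = 0.908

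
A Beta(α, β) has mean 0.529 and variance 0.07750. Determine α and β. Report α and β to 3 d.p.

By moment matching, α+β = μ(1−μ)/σ² − 1 = (0.529·0.471)/0.07750 − 1 = 3.2150 − 1 = 2.2150.
Since α/(α+β) = μ, α = 0.529·2.2150 = 1.172 and β = 0.471·2.2150 = 1.043.

α = 1.172, β = 1.043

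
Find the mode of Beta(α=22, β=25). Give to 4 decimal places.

0.4667

With α,β > 1, mode = (α−1)/(α+β−2) = 21/45 = 0.4667.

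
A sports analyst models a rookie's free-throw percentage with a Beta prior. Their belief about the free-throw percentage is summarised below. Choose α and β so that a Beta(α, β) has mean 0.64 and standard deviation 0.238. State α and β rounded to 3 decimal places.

First σ² = 0.056644. Setting α = μn, β = (1−μ)n with n = α+β,
μ(1−μ)/(n+1) = 0.056644 ⇒ n+1 = 0.2304/0.056644 = 4.0675 ⇒ n = 3.0675.
Hence α = 0.64×3.0675 = 1.963, β = 0.36×3.0675 = 1.104.

α = 1.963, β = 1.104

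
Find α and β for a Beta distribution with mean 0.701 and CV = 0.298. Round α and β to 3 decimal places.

α = 2.666, β = 1.137

Var = (CV·μ)² = (0.298×0.701)² = 0.043638.
α+β = μ(1−μ)/Var − 1 = 0.209599/0.043638 − 1 = 3.8031.
Thus α = 0.701·3.8031 = 2.666 and β = 0.299·3.8031 = 1.137.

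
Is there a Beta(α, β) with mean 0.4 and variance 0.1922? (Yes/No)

For any Beta, Var(X) < E[X]·(1−E[X]).
Here μ(1−μ) = 0.4×0.6 = 0.24, and 0.1922 < 0.24.

Yes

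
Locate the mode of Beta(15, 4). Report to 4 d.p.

0.8235

With α,β > 1, mode = (α−1)/(α+β−2) = 14/17 = 0.8235.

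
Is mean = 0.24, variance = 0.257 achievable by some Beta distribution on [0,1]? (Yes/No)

For any Beta, Var(X) < E[X]·(1−E[X]).
Here μ(1−μ) = 0.24×0.76 = 0.1824, and 0.257 ≥ 0.1824.

No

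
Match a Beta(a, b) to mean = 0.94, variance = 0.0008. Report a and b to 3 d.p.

a = 65.330, b = 4.170

By moment matching, a+b = μ(1−μ)/σ² − 1 = (0.94·0.06)/0.0008 − 1 = 70.5000 − 1 = 69.5000.
Since a/(a+b) = μ, a = 0.94·69.5000 = 65.330 and b = 0.06·69.5000 = 4.170.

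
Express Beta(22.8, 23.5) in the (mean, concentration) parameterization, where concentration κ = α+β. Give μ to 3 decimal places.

μ = 0.492, κ = 46.3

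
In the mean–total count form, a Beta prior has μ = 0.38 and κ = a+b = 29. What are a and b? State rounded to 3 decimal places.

Split κ in proportion μ : (1−μ): a = 0.38·29 = 11.020, b = 29 − 11.020 = 17.980.

a = 11.020, b = 17.980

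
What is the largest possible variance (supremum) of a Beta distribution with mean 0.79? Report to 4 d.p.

0.1659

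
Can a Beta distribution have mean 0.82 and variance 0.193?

The Beta variance bound is σ² < μ(1−μ).
Here μ(1−μ) = 0.82×0.18 = 0.1476, and 0.193 ≥ 0.1476.

No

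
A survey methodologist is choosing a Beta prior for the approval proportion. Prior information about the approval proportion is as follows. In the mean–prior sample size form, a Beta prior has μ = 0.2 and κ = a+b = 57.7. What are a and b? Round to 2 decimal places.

a = 11.54, b = 46.16

Split κ in proportion μ : (1−μ): a = 0.2·57.7 = 11.54, b = 57.7 − 11.54 = 46.16.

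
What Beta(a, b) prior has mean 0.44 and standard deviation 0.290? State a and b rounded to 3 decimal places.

a = 0.849, b = 1.081

Variance = 0.290² = 0.084100. The moment-matching identity a+b = μ(1−μ)/Var − 1 gives
a+b = 0.2464/0.084100 − 1 = 1.9298, so a = μ·1.9298 = 0.849 and b = (1−μ)·1.9298 = 1.081.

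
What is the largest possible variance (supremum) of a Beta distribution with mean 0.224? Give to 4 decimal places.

0.1738

Var = μ(1−μ)/(α+β+1), which approaches μ(1−μ) as α+β → 0.
So the supremum is μ(1−μ) = 0.224×0.776 = 0.1738.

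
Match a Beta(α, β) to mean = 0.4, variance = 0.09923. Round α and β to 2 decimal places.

α = 0.57, β = 0.85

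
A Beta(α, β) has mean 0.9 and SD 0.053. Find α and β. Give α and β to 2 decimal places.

α = 27.94, β = 3.10

σ² = 0.053² = 0.002809.
With s = α+β, Var = μ(1−μ)/(s+1), so s+1 = (0.9×0.1)/0.002809 = 32.0399 and s = 31.0399.
α = μs = 27.94, β = (1−μ)s = 3.10.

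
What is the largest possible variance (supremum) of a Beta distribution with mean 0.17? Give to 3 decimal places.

0.141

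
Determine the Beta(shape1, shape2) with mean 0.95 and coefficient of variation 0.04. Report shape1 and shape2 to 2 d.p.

shape1 = 30.30, shape2 = 1.59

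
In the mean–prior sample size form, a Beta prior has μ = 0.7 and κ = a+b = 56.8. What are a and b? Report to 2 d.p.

a = 39.76, b = 17.04

Split κ in proportion μ : (1−μ): a = 0.7·56.8 = 39.76, b = 56.8 − 39.76 = 17.04.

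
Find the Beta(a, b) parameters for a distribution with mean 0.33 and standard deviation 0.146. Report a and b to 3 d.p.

σ² = 0.146² = 0.021316.
With s = a+b, Var = μ(1−μ)/(s+1), so s+1 = (0.33×0.67)/0.021316 = 10.3725 and s = 9.3725.
a = μs = 3.093, b = (1−μ)s = 6.280.

a = 3.093, b = 6.280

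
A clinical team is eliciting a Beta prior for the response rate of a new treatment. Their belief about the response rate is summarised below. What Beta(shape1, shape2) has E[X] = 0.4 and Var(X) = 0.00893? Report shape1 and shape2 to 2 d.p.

shape1 = 10.35, shape2 = 15.53

By moment matching, shape1+shape2 = μ(1−μ)/σ² − 1 = (0.4·0.6)/0.00893 − 1 = 26.8757 − 1 = 25.8757.
Since shape1/(shape1+shape2) = μ, shape1 = 0.4·25.8757 = 10.35 and shape2 = 0.6·25.8757 = 15.53.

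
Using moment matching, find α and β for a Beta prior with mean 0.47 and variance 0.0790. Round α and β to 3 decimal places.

α = 1.012, β = 1.141

Write ν = α+β; then α = μν and Var = μ(1−μ)/(ν+1).
ν = μ(1−μ)/Var − 1 = 0.2491/0.0790 − 1 = 2.1532.
α = 0.47·2.1532 = 1.012, β = 0.53·2.1532 = 1.141.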